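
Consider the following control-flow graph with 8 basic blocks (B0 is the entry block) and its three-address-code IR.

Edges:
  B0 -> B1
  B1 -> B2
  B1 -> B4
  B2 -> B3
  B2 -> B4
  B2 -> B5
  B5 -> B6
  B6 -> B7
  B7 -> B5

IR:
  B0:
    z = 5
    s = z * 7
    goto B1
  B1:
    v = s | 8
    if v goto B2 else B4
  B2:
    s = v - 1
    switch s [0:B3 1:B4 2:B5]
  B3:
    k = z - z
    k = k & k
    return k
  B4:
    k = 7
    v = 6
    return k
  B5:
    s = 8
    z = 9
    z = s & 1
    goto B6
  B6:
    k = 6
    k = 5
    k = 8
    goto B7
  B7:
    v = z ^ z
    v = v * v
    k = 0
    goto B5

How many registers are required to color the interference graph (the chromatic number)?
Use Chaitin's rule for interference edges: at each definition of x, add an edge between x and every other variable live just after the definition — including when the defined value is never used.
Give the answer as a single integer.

Answer: 3

Working:
Per-block:
  B0: def={s,z} ue=∅
  B1: def={v} ue={s}
  B2: def={s} ue={v}
  B3: def={k} ue={z}
  B4: def={k,v} ue=∅
  B5: def={s,z} ue=∅
  B6: def={k} ue=∅
  B7: def={k,v} ue={z}

Liveness:
  live B0: ∅→{s,z}
  live B1: {s,z}→{v,z}
  live B2: {v,z}→{z}
  live B3: {z}→∅
  live B4: ∅→∅
  live B5: ∅→{z}
  live B6: {z}→{z}
  live B7: {z}→∅

Interference:
  k — {v,z}
  s — {z}
  v — {k,z}
  z — {k,s,v}

Chromatic number:
  clique {k,v,z} ⇒ need ≥ 3
  3-colouring: c0={z}  c1={k,s}  c2={v}
  χ = 3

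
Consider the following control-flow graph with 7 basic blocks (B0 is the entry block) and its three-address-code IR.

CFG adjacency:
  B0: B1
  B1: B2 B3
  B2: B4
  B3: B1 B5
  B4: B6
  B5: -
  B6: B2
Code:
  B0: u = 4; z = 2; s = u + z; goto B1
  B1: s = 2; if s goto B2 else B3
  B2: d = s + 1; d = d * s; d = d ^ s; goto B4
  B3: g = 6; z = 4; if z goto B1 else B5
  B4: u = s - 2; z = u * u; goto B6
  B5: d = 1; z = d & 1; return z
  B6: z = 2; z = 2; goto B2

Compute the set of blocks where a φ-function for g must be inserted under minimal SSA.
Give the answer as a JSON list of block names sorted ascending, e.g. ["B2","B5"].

Answer: ["B1"]

Derivation:
idom tree: B1←B0 B2←B1 B3←B1 B4←B2 B5←B3 B6←B4
Join-block Dom:
  B1: preds {B0,B3}: {B0} ∩ {B0,B1,B3} = {B0}; idom=B0
  B2: preds {B1,B6}: {B0,B1} ∩ {B0,B1,B2,B4,B6} = {B0,B1}; idom=B1

DF walk-up:
  join B1 pred B0: · stop@B0
  join B1 pred B3: B3→B1 stop@B0
  join B2 pred B1: · stop@B1
  join B2 pred B6: B6→B4→B2 stop@B1
  DF(B0)=∅
  DF(B1)={B1}
  DF(B2)={B2}
  DF(B3)={B1}
  DF(B4)={B2}
  DF(B5)=∅
  DF(B6)={B2}

φ for g: defs {B3}
  DF⁺ = {B1}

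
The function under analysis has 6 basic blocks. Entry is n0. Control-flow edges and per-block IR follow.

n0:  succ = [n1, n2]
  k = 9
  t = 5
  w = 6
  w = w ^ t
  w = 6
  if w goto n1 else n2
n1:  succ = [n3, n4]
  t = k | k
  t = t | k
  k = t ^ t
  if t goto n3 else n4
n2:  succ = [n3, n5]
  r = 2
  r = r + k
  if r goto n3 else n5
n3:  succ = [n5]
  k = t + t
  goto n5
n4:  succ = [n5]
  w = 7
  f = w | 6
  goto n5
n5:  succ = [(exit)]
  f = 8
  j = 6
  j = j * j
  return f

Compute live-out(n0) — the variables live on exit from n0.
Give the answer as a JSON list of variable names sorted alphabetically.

Answer: ["k", "t"]

Working:
Per-block:
  n0: def={k,t,w} ue=∅
  n1: def={k,t} ue={k}
  n2: def={r} ue={k}
  n3: def={k} ue={t}
  n4: def={f,w} ue=∅
  n5: def={f,j} ue=∅

Live sets:
  live n0: ∅→{k,t}
  live n1: {k}→{t}
  live n2: {k,t}→{t}
  live n3: {t}→∅
  live n4: ∅→∅
  live n5: ∅→∅

live-out(n0) = ["k", "t"]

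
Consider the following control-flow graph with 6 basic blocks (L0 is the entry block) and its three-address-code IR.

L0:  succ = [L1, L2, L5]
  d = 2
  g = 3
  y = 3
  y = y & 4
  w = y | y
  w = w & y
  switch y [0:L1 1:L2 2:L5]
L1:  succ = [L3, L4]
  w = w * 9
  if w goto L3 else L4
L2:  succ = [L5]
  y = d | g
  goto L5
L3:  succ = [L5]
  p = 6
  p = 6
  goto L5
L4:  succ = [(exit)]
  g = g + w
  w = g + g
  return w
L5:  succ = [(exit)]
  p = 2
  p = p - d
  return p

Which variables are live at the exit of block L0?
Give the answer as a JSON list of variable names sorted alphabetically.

Answer: ["d", "g", "w"]

Working:
def/use:
  L0: {d,g,w,y} / ∅
  L1: {w} / {w}
  L2: {y} / {d,g}
  L3: {p} / ∅
  L4: {g,w} / {g,w}
  L5: {p} / {d}

Backward fixpoint:
  live L0: ∅→{d,g,w}
  live L1: {d,g,w}→{d,g,w}
  live L2: {d,g}→{d}
  live L3: {d}→{d}
  live L4: {g,w}→∅
  live L5: {d}→∅

live-out(L0) = ["d", "g", "w"]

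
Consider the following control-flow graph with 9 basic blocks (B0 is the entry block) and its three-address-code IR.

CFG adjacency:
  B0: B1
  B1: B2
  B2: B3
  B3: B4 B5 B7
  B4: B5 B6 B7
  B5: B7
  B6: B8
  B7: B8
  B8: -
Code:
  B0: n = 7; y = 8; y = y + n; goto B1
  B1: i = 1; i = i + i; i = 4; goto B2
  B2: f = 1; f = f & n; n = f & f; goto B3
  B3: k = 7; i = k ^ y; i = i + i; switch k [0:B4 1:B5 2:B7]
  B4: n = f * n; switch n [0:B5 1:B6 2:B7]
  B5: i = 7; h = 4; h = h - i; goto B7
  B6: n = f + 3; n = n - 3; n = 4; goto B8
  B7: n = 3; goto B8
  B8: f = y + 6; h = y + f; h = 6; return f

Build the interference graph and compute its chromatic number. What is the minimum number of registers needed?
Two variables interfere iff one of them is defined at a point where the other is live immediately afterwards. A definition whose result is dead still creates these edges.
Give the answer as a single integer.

Answer: 5

Analysis:
Per-block:
  B0: {n,y} / ∅
  B1: {i} / ∅
  B2: {f,n} / {n}
  B3: {i,k} / {y}
  B4: {n} / {f,n}
  B5: {h,i} / ∅
  B6: {n} / {f}
  B7: {n} / ∅
  B8: {f,h} / {y}

Backward fixpoint:
  B0 li=∅ lo={n,y}
  B1 li={n,y} lo={n,y}
  B2 li={n,y} lo={f,n,y}
  B3 li={f,n,y} lo={f,n,y}
  B4 li={f,n,y} lo={f,y}
  B5 li={y} lo={y}
  B6 li={f,y} lo={y}
  B7 li={y} lo={y}
  B8 li={y} lo=∅

Interfere edges:
  f↔{h,i,k,n,y}
  h↔{f,i,y}
  i↔{f,h,k,n,y}
  k↔{f,i,n,y}
  n↔{f,i,k,y}
  y↔{f,h,i,k,n}

Chromatic number:
  clique {f,i,k,n,y} ⇒ need ≥ 5
  assign f→c0 h→c3 i→c1 k→c3 n→c4 y→c2 — no edge inside a register ⇒ χ ≤ 5
  χ = 5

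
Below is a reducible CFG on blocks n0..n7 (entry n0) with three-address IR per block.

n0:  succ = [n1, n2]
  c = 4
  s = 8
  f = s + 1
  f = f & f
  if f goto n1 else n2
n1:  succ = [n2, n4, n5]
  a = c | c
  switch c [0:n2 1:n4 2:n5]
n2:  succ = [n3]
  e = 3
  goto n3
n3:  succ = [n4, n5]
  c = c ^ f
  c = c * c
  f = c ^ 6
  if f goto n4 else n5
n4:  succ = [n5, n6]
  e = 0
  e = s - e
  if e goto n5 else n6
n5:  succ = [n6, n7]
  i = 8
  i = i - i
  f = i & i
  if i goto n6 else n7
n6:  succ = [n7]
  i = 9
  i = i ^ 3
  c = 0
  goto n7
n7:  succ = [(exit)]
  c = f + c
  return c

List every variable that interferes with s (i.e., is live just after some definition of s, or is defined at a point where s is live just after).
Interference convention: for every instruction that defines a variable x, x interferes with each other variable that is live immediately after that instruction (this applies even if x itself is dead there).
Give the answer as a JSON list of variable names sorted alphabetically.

Answer: ["a", "c", "e", "f"]

Derivation:
def/use:
  n0: {c,f,s} / ∅
  n1: {a} / {c}
  n2: {e} / ∅
  n3: {c,f} / {c,f}
  n4: {e} / {s}
  n5: {f,i} / ∅
  n6: {c,i} / ∅
  n7: {c} / {c,f}

Liveness:
  n0 li=∅ lo={c,f,s}
  n1 li={c,f,s} lo={c,f,s}
  n2 li={c,f,s} lo={c,f,s}
  n3 li={c,f,s} lo={c,f,s}
  n4 li={c,f,s} lo={c,f}
  n5 li={c} lo={c,f}
  n6 li={f} lo={c,f}
  n7 li={c,f} lo=∅

Interfere edges:
  a: {c,f,s}
  c: {a,e,f,i,s}
  e: {c,f,s}
  f: {a,c,e,i,s}
  i: {c,f}
  s: {a,c,e,f}

N(s) = ["a", "c", "e", "f"]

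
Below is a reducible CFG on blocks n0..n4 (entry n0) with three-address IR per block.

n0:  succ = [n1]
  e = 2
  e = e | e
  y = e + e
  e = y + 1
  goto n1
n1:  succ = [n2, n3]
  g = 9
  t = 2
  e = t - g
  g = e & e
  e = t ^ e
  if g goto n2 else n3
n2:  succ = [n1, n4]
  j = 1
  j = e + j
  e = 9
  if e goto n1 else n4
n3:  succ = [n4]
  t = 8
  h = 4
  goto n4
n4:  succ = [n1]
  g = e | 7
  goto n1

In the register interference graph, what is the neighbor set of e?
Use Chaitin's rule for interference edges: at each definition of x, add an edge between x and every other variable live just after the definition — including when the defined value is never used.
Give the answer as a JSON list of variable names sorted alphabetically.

Answer: ["g", "h", "j", "t"]

Working:
Block summaries:
  n0: def={e,y} ue=∅
  n1: def={e,g,t} ue=∅
  n2: def={e,j} ue={e}
  n3: def={h,t} ue=∅
  n4: def={g} ue={e}

Backward fixpoint:
  live n0: ∅→∅
  live n1: ∅→{e}
  live n2: {e}→{e}
  live n3: {e}→{e}
  live n4: {e}→∅

Interference:
  e: {g,h,j,t}
  g: {e,t}
  h: {e}
  j: {e}
  t: {e,g}
  y: ∅

N(e) = ["g", "h", "j", "t"]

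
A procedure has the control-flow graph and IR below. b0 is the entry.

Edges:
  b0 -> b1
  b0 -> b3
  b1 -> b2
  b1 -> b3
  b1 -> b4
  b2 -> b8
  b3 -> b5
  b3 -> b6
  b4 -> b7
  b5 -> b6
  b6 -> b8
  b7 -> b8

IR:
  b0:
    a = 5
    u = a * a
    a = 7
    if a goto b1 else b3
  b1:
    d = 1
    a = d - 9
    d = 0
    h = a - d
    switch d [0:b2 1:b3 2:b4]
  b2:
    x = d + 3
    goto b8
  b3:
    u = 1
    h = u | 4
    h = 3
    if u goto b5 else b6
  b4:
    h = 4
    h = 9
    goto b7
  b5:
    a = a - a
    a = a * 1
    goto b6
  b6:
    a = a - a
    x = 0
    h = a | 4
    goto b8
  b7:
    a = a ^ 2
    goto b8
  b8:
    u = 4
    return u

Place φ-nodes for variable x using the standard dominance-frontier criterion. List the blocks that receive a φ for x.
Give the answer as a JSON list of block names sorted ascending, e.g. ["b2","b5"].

Answer: ["b8"]

Derivation:
idom tree: b1←b0 b2←b1 b3←b0 b4←b1 b5←b3 b6←b3 b7←b4 b8←b0
Dom at joins:
  b3: preds {b0,b1}: {b0} ∩ {b0,b1} = {b0}; idom=b0
  b6: preds {b3,b5}: {b0,b3} ∩ {b0,b3,b5} = {b0,b3}; idom=b3
  b8: preds {b2,b6,b7}: {b0,b1,b2} ∩ {b0,b3,b6} ∩ {b0,b1,b4,b7} = {b0}; idom=b0

DF walk-up:
  b3←b0: walk · to b0
  b3←b1: walk b1 to b0
  b6←b3: walk · to b3
  b6←b5: walk b5 to b3
  b8←b2: walk b2→b1 to b0
  b8←b6: walk b6→b3 to b0
  b8←b7: walk b7→b4→b1 to b0
  b0 → ∅
  b1 → {b3,b8}
  b2 → {b8}
  b3 → {b8}
  b4 → {b8}
  b5 → {b6}
  b6 → {b8}
  b7 → {b8}
  b8 → ∅

φ for x: defs {b2,b6}
  DF⁺ = {b8}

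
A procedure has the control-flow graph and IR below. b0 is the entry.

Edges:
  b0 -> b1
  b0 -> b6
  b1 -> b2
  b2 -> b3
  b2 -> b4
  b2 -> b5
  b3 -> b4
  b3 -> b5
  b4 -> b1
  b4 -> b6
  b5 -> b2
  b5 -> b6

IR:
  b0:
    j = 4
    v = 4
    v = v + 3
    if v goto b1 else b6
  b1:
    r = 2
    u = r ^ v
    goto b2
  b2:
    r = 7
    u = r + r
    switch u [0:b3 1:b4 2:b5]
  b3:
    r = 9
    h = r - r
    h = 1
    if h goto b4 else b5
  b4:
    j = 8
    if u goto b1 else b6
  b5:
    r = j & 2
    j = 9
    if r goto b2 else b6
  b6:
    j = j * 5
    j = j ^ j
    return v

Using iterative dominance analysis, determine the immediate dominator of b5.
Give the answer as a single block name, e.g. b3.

Answer: b2

Derivation:
idom tree: b1←b0 b2←b1 b3←b2 b4←b2 b5←b2 b6←b0
Join-block Dom:
  b1: preds {b0,b4}: {b0} ∩ {b0,b1,b2,b4} = {b0}; idom=b0
  b2: preds {b1,b5}: {b0,b1} ∩ {b0,b1,b2,b5} = {b0,b1}; idom=b1
  b4: preds {b2,b3}: {b0,b1,b2} ∩ {b0,b1,b2,b3} = {b0,b1,b2}; idom=b2
  b5: preds {b2,b3}: {b0,b1,b2} ∩ {b0,b1,b2,b3} = {b0,b1,b2}; idom=b2
  b6: preds {b0,b4,b5}: {b0} ∩ {b0,b1,b2,b4} ∩ {b0,b1,b2,b5} = {b0}; idom=b0

idom(b5) = b2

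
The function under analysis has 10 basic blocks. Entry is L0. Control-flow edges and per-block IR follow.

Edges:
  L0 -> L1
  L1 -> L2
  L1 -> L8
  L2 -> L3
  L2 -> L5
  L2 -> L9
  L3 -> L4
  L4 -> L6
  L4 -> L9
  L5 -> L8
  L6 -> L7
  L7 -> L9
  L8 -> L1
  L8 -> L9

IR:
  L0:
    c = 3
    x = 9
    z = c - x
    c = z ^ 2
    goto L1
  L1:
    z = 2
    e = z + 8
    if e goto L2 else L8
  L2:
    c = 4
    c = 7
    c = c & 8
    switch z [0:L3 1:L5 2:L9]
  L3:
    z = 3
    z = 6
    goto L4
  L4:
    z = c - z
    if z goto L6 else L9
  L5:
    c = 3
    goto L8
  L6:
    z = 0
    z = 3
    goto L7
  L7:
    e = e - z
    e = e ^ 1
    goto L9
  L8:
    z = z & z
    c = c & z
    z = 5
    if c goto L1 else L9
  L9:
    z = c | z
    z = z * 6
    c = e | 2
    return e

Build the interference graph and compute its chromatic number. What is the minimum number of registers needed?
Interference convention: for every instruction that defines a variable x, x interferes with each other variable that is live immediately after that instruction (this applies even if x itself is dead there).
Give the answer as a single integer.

Block summaries:
  L0: def={c,x,z} ue=∅
  L1: def={e,z} ue=∅
  L2: def={c} ue={z}
  L3: def={z} ue=∅
  L4: def={z} ue={c,z}
  L5: def={c} ue=∅
  L6: def={z} ue=∅
  L7: def={e} ue={e,z}
  L8: def={c,z} ue={c,z}
  L9: def={c,z} ue={c,e,z}

Liveness:
  L0: in=∅ out={c}
  L1: in={c} out={c,e,z}
  L2: in={e,z} out={c,e,z}
  L3: in={c,e} out={c,e,z}
  L4: in={c,e,z} out={c,e,z}
  L5: in={e,z} out={c,e,z}
  L6: in={c,e} out={c,e,z}
  L7: in={c,e,z} out={c,e,z}
  L8: in={c,e,z} out={c,e,z}
  L9: in={c,e,z} out=∅

Conflict graph:
  c — {e,x,z}
  e — {c,z}
  x — {c}
  z — {c,e}

Chromatic number:
  clique {c,e,z} ⇒ need ≥ 3
  assign c→r0 e→r1 x→r1 z→r2 — no edge inside a register ⇒ χ ≤ 3
  χ = 3

Answer: 3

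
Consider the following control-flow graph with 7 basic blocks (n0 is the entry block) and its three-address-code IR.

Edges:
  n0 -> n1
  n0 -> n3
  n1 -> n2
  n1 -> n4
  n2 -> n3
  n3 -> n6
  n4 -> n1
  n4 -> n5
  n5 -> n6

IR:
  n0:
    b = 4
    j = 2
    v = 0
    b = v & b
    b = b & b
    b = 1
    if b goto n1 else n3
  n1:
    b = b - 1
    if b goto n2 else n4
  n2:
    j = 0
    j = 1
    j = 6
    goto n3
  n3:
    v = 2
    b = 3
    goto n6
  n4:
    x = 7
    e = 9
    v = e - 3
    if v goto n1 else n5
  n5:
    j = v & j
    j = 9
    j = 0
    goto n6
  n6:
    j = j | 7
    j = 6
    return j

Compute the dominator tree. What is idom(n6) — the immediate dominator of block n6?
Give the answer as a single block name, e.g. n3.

idom tree: n1←n0 n2←n1 n3←n0 n4←n1 n5←n4 n6←n0
Join-block Dom:
  n1: preds {n0,n4}: {n0} ∩ {n0,n1,n4} = {n0}; idom=n0
  n3: preds {n0,n2}: {n0} ∩ {n0,n1,n2} = {n0}; idom=n0
  n6: preds {n3,n5}: {n0,n3} ∩ {n0,n1,n4,n5} = {n0}; idom=n0

idom(n6) = n0

Answer: n0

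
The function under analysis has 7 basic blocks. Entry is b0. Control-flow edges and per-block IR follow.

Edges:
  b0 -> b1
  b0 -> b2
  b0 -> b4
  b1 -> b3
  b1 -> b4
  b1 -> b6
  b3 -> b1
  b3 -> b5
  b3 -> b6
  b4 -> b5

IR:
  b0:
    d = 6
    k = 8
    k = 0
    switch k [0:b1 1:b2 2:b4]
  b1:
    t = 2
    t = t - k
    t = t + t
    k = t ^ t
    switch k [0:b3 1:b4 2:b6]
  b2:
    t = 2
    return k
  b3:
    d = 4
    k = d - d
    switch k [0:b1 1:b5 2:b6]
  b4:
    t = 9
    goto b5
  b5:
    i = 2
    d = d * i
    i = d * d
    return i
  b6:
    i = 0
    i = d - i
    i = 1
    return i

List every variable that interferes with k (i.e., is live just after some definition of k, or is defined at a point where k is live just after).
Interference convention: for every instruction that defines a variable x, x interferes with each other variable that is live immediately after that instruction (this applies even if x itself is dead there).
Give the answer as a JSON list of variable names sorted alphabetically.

Answer: ["d", "t"]

Working:
Block summaries:
  b0: {d,k} / ∅
  b1: {k,t} / {k}
  b2: {t} / {k}
  b3: {d,k} / ∅
  b4: {t} / ∅
  b5: {d,i} / {d}
  b6: {i} / {d}

Live sets:
  b0: in=∅ out={d,k}
  b1: in={d,k} out={d}
  b2: in={k} out=∅
  b3: in=∅ out={d,k}
  b4: in={d} out={d}
  b5: in={d} out=∅
  b6: in={d} out=∅

Interfere edges:
  d: {i,k,t}
  i: {d}
  k: {d,t}
  t: {d,k}

N(k) = ["d", "t"]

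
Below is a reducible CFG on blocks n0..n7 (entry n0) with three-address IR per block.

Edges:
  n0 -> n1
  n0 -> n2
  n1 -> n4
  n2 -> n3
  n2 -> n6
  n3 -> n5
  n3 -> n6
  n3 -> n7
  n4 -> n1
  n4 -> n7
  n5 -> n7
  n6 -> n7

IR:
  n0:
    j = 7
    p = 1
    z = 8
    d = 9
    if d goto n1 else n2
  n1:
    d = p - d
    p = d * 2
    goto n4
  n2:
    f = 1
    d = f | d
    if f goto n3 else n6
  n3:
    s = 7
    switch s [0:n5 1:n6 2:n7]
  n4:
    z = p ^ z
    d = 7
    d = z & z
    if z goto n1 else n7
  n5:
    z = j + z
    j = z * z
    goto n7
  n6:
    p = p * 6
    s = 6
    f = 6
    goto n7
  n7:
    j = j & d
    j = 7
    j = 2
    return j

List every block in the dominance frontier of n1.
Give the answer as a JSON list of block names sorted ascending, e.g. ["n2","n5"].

idom tree: n1←n0 n2←n0 n3←n2 n4←n1 n5←n3 n6←n2 n7←n0
Dom at joins:
  n1: preds {n0,n4}: {n0} ∩ {n0,n1,n4} = {n0}; idom=n0
  n6: preds {n2,n3}: {n0,n2} ∩ {n0,n2,n3} = {n0,n2}; idom=n2
  n7: preds {n3,n4,n5,n6}: {n0,n2,n3} ∩ {n0,n1,n4} ∩ {n0,n2,n3,n5} ∩ {n0,n2,n6} = {n0}; idom=n0

DF derivation:
  n1←n0: walk · to n0
  n1←n4: walk n4→n1 to n0
  n6←n2: walk · to n2
  n6←n3: walk n3 to n2
  n7←n3: walk n3→n2 to n0
  n7←n4: walk n4→n1 to n0
  n7←n5: walk n5→n3→n2 to n0
  n7←n6: walk n6→n2 to n0
  n0 → ∅
  n1 → {n1,n7}
  n2 → {n7}
  n3 → {n6,n7}
  n4 → {n1,n7}
  n5 → {n7}
  n6 → {n7}
  n7 → ∅

DF(n1) = ["n1", "n7"]

Answer: ["n1", "n7"]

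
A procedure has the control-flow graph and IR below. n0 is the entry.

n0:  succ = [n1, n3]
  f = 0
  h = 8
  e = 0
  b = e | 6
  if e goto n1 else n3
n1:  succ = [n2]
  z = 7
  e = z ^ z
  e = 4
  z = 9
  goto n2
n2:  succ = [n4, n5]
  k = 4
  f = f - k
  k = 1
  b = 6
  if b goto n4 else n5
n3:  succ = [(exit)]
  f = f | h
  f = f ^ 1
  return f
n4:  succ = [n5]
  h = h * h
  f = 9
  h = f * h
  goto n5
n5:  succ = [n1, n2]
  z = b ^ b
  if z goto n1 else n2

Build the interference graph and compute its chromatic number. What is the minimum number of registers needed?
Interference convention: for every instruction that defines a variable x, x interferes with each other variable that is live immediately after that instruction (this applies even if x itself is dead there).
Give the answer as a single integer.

Answer: 4

Derivation:
Per-block:
  n0 def {b,e,f,h} use ∅
  n1 def {e,z} use ∅
  n2 def {b,f,k} use {f}
  n3 def {f} use {f,h}
  n4 def {f,h} use {h}
  n5 def {z} use {b}

Liveness:
  n0 li=∅ lo={f,h}
  n1 li={f,h} lo={f,h}
  n2 li={f,h} lo={b,f,h}
  n3 li={f,h} lo=∅
  n4 li={b,h} lo={b,f,h}
  n5 li={b,f,h} lo={f,h}

Interference:
  b↔{e,f,h}
  e↔{b,f,h}
  f↔{b,e,h,k,z}
  h↔{b,e,f,k,z}
  k↔{f,h}
  z↔{f,h}

Chromatic number:
  {b,e,f,h} pairwise interfere (4-clique) ⇒ χ ≥ 4
  assign b→R2 e→R3 f→R0 h→R1 k→R2 z→R2 — no edge inside a register ⇒ χ ≤ 4
  χ = 4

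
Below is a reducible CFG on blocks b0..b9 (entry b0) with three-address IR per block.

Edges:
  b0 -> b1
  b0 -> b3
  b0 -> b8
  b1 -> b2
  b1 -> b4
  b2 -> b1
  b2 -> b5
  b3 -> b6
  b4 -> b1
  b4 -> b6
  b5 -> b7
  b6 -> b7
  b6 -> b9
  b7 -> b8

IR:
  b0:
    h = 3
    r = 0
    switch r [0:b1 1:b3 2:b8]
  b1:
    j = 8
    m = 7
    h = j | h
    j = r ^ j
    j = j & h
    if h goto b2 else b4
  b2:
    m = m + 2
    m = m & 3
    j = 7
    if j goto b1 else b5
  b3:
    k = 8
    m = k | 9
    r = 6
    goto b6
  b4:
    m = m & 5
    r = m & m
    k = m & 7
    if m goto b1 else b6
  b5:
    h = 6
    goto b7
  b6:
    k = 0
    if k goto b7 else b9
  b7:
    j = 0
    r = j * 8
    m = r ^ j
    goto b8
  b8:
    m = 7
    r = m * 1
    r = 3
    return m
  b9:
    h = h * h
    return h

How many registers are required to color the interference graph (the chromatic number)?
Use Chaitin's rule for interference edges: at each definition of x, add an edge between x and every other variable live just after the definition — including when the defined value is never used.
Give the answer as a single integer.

Answer: 4

Derivation:
def/use:
  b0 def {h,r} use ∅
  b1 def {h,j,m} use {h,r}
  b2 def {j,m} use {m}
  b3 def {k,m,r} use ∅
  b4 def {k,m,r} use {m}
  b5 def {h} use ∅
  b6 def {k} use ∅
  b7 def {j,m,r} use ∅
  b8 def {m,r} use ∅
  b9 def {h} use {h}

Live sets:
  b0 li=∅ lo={h,r}
  b1 li={h,r} lo={h,m,r}
  b2 li={h,m,r} lo={h,r}
  b3 li={h} lo={h}
  b4 li={h,m} lo={h,r}
  b5 li=∅ lo=∅
  b6 li={h} lo={h}
  b7 li=∅ lo=∅
  b8 li=∅ lo=∅
  b9 li={h} lo=∅

Interfere edges:
  h — {j,k,m,r}
  j — {h,m,r}
  k — {h,m,r}
  m — {h,j,k,r}
  r — {h,j,k,m}

Registers:
  lower bound: {h,j,m,r} mutually conflict ⇒ χ ≥ 4
  assign h→r0 j→r3 k→r3 m→r1 r→r2 — no edge inside a register ⇒ χ ≤ 4
  χ = 4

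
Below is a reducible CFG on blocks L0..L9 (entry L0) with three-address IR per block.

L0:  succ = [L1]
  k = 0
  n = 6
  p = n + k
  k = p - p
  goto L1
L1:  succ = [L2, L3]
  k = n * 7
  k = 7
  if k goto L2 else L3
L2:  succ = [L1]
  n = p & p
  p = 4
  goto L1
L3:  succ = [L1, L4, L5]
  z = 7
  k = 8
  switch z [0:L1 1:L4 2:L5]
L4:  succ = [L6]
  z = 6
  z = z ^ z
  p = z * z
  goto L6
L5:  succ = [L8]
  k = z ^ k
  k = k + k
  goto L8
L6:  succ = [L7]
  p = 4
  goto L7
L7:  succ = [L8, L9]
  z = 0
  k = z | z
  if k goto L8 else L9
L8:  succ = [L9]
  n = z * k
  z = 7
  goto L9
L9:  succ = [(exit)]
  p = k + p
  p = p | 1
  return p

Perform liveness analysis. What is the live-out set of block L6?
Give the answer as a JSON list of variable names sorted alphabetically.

Block summaries:
  L0 def {k,n,p} use ∅
  L1 def {k} use {n}
  L2 def {n,p} use {p}
  L3 def {k,z} use ∅
  L4 def {p,z} use ∅
  L5 def {k} use {k,z}
  L6 def {p} use ∅
  L7 def {k,z} use ∅
  L8 def {n,z} use {k,z}
  L9 def {p} use {k,p}

Backward fixpoint:
  live L0: ∅→{n,p}
  live L1: {n,p}→{n,p}
  live L2: {p}→{n,p}
  live L3: {n,p}→{k,n,p,z}
  live L4: ∅→∅
  live L5: {k,p,z}→{k,p,z}
  live L6: ∅→{p}
  live L7: {p}→{k,p,z}
  live L8: {k,p,z}→{k,p}
  live L9: {k,p}→∅

live-out(L6) = ["p"]

Answer: ["p"]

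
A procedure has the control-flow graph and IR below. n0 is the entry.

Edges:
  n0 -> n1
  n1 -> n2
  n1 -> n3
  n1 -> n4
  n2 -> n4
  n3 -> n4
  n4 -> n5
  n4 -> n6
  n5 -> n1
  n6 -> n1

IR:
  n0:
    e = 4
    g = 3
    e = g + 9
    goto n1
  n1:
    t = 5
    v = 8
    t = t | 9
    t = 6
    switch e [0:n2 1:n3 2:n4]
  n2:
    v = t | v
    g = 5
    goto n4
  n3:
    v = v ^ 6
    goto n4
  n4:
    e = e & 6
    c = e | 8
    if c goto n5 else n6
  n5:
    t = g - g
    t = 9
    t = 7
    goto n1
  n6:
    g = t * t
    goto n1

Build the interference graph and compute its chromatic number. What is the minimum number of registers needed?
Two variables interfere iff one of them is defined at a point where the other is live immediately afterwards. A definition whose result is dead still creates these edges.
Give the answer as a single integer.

Per-block:
  n0: {e,g} / ∅
  n1: {t,v} / {e}
  n2: {g,v} / {t,v}
  n3: {v} / {v}
  n4: {c,e} / {e}
  n5: {t} / {g}
  n6: {g} / {t}

Live sets:
  live n0: ∅→{e,g}
  live n1: {e,g}→{e,g,t,v}
  live n2: {e,t,v}→{e,g,t}
  live n3: {e,g,t,v}→{e,g,t}
  live n4: {e,g,t}→{e,g,t}
  live n5: {e,g}→{e,g}
  live n6: {e,t}→{e,g}

Conflict graph:
  c — {e,g,t}
  e — {c,g,t,v}
  g — {c,e,t,v}
  t — {c,e,g,v}
  v — {e,g,t}

Chromatic number:
  lower bound: {c,e,g,t} mutually conflict ⇒ χ ≥ 4
  4-colouring: r0={e}  r1={g}  r2={t}  r3={c,v}
  χ = 4

Answer: 4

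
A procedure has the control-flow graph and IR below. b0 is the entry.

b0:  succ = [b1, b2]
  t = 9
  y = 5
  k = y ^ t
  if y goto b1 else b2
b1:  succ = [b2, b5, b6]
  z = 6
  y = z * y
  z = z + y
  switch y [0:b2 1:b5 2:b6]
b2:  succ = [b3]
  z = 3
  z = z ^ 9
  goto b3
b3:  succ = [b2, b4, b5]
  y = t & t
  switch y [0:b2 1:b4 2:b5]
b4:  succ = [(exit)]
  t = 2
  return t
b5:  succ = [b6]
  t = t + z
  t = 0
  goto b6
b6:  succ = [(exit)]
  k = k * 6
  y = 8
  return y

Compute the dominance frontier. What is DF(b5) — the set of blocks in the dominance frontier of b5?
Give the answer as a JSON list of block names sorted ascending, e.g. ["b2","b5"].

idom tree: b1←b0 b2←b0 b3←b2 b4←b3 b5←b0 b6←b0
Dom at joins:
  b2: preds {b0,b1,b3}: {b0} ∩ {b0,b1} ∩ {b0,b2,b3} = {b0}; idom=b0
  b5: preds {b1,b3}: {b0,b1} ∩ {b0,b2,b3} = {b0}; idom=b0
  b6: preds {b1,b5}: {b0,b1} ∩ {b0,b5} = {b0}; idom=b0

DF derivation:
  join b2 pred b0: · stop@b0
  join b2 pred b1: b1 stop@b0
  join b2 pred b3: b3→b2 stop@b0
  join b5 pred b1: b1 stop@b0
  join b5 pred b3: b3→b2 stop@b0
  join b6 pred b1: b1 stop@b0
  join b6 pred b5: b5 stop@b0
  b0: DF=∅
  b1: DF={b2,b5,b6}
  b2: DF={b2,b5}
  b3: DF={b2,b5}
  b4: DF=∅
  b5: DF={b6}
  b6: DF=∅

DF(b5) = ["b6"]

Answer: ["b6"]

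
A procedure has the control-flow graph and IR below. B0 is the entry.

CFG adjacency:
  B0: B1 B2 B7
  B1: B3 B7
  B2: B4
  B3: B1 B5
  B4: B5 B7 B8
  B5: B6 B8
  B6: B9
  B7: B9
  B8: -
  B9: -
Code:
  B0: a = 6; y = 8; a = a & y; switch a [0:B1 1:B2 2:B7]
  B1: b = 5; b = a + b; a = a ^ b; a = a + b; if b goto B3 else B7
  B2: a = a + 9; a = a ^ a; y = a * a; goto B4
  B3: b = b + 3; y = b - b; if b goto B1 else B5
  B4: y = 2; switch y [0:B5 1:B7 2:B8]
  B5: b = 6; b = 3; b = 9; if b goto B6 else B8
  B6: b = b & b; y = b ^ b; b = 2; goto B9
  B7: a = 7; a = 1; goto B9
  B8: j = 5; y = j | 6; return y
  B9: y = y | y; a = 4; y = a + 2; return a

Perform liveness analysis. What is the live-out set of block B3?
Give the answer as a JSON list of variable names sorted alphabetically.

Answer: ["a", "y"]

Derivation:
def/use:
  B0 def {a,y} use ∅
  B1 def {a,b} use {a}
  B2 def {a,y} use {a}
  B3 def {b,y} use {b}
  B4 def {y} use ∅
  B5 def {b} use ∅
  B6 def {b,y} use {b}
  B7 def {a} use ∅
  B8 def {j,y} use ∅
  B9 def {a,y} use {y}

Backward fixpoint:
  B0 li=∅ lo={a,y}
  B1 li={a,y} lo={a,b,y}
  B2 li={a} lo=∅
  B3 li={a,b} lo={a,y}
  B4 li=∅ lo={y}
  B5 li=∅ lo={b}
  B6 li={b} lo={y}
  B7 li={y} lo={y}
  B8 li=∅ lo=∅
  B9 li={y} lo=∅

live-out(B3) = ["a", "y"]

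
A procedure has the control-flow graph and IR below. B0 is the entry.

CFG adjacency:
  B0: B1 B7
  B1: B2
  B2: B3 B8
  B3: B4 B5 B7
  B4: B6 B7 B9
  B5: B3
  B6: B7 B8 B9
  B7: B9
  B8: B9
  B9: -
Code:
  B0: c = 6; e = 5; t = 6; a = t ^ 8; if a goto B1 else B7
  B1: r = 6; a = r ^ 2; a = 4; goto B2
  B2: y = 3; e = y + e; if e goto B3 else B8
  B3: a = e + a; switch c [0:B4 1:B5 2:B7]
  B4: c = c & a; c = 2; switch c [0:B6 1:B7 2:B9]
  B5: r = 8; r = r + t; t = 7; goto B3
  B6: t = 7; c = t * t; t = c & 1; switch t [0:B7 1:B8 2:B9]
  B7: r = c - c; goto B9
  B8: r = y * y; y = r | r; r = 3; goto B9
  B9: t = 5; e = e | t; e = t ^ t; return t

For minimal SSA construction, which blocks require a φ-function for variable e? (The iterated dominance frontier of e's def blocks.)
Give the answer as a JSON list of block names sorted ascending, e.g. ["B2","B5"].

Answer: ["B7", "B9"]

Derivation:
idom tree: B1←B0 B2←B1 B3←B2 B4←B3 B5←B3 B6←B4 B7←B0 B8←B2 B9←B0
Join-block Dom:
  B3: preds {B2,B5}: {B0,B1,B2} ∩ {B0,B1,B2,B3,B5} = {B0,B1,B2}; idom=B2
  B7: preds {B0,B3,B4,B6}: {B0} ∩ {B0,B1,B2,B3} ∩ {B0,B1,B2,B3,B4} ∩ {B0,B1,B2,B3,B4,B6} = {B0}; idom=B0
  B8: preds {B2,B6}: {B0,B1,B2} ∩ {B0,B1,B2,B3,B4,B6} = {B0,B1,B2}; idom=B2
  B9: preds {B4,B6,B7,B8}: {B0,B1,B2,B3,B4} ∩ {B0,B1,B2,B3,B4,B6} ∩ {B0,B7} ∩ {B0,B1,B2,B8} = {B0}; idom=B0

DF walk-up:
  join B3 pred B2: · stop@B2
  join B3 pred B5: B5→B3 stop@B2
  join B7 pred B0: · stop@B0
  join B7 pred B3: B3→B2→B1 stop@B0
  join B7 pred B4: B4→B3→B2→B1 stop@B0
  join B7 pred B6: B6→B4→B3→B2→B1 stop@B0
  join B8 pred B2: · stop@B2
  join B8 pred B6: B6→B4→B3 stop@B2
  join B9 pred B4: B4→B3→B2→B1 stop@B0
  join B9 pred B6: B6→B4→B3→B2→B1 stop@B0
  join B9 pred B7: B7 stop@B0
  join B9 pred B8: B8→B2→B1 stop@B0
  DF(B0)=∅
  DF(B1)={B7,B9}
  DF(B2)={B7,B9}
  DF(B3)={B3,B7,B8,B9}
  DF(B4)={B7,B8,B9}
  DF(B5)={B3}
  DF(B6)={B7,B8,B9}
  DF(B7)={B9}
  DF(B8)={B9}
  DF(B9)=∅

φ for e: defs {B0,B2,B9}
  DF⁺ = {B7,B9}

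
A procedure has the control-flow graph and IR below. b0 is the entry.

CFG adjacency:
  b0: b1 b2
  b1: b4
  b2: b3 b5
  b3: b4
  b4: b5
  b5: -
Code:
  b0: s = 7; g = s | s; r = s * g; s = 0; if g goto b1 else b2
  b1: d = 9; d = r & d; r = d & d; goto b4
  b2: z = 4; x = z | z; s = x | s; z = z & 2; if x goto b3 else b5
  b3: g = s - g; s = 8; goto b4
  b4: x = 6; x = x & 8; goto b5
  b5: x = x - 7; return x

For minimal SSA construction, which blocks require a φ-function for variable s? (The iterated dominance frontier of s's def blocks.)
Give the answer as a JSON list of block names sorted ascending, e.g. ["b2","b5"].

idom tree: b1←b0 b2←b0 b3←b2 b4←b0 b5←b0
Dom∩ at merges:
  b4: preds {b1,b3}: {b0,b1} ∩ {b0,b2,b3} = {b0}; idom=b0
  b5: preds {b2,b4}: {b0,b2} ∩ {b0,b4} = {b0}; idom=b0

Frontier:
  join b4 pred b1: b1 stop@b0
  join b4 pred b3: b3→b2 stop@b0
  join b5 pred b2: b2 stop@b0
  join b5 pred b4: b4 stop@b0
  b0: DF=∅
  b1: DF={b4}
  b2: DF={b4,b5}
  b3: DF={b4}
  b4: DF={b5}
  b5: DF=∅

φ for s: defs {b0,b2,b3}
  DF⁺ = {b4,b5}

Answer: ["b4", "b5"]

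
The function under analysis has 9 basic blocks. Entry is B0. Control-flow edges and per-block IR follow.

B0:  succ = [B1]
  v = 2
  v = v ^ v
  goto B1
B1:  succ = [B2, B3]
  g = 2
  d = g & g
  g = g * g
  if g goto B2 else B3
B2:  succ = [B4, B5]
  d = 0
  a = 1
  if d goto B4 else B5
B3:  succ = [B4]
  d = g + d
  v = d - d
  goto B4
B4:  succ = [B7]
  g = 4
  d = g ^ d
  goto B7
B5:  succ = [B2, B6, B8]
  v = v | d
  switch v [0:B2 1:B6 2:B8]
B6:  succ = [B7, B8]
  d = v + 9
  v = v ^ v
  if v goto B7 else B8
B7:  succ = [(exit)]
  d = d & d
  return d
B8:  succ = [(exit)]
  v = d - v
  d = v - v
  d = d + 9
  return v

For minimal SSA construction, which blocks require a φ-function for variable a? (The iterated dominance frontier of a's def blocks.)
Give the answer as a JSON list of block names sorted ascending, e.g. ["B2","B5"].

idom tree: B1←B0 B2←B1 B3←B1 B4←B1 B5←B2 B6←B5 B7←B1 B8←B5
Join-block Dom:
  B2: preds {B1,B5}: {B0,B1} ∩ {B0,B1,B2,B5} = {B0,B1}; idom=B1
  B4: preds {B2,B3}: {B0,B1,B2} ∩ {B0,B1,B3} = {B0,B1}; idom=B1
  B7: preds {B4,B6}: {B0,B1,B4} ∩ {B0,B1,B2,B5,B6} = {B0,B1}; idom=B1
  B8: preds {B5,B6}: {B0,B1,B2,B5} ∩ {B0,B1,B2,B5,B6} = {B0,B1,B2,B5}; idom=B5

DF walk-up:
  join B2 pred B1: · stop@B1
  join B2 pred B5: B5→B2 stop@B1
  join B4 pred B2: B2 stop@B1
  join B4 pred B3: B3 stop@B1
  join B7 pred B4: B4 stop@B1
  join B7 pred B6: B6→B5→B2 stop@B1
  join B8 pred B5: · stop@B5
  join B8 pred B6: B6 stop@B5
  DF(B0)=∅
  DF(B1)=∅
  DF(B2)={B2,B4,B7}
  DF(B3)={B4}
  DF(B4)={B7}
  DF(B5)={B2,B7}
  DF(B6)={B7,B8}
  DF(B7)=∅
  DF(B8)=∅

φ for a: defs {B2}
  DF⁺ = {B2,B4,B7}

Answer: ["B2", "B4", "B7"]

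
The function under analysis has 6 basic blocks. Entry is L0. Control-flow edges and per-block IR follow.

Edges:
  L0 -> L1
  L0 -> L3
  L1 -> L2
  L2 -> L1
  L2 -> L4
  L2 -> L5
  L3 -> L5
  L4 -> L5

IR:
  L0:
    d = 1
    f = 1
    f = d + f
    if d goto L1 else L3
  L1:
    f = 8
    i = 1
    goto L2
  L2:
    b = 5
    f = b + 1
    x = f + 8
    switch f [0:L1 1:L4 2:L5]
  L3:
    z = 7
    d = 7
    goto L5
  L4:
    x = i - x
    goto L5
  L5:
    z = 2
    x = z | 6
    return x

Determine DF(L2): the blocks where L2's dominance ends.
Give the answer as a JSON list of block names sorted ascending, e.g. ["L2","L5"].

idom tree: L1←L0 L2←L1 L3←L0 L4←L2 L5←L0
Join-block Dom:
  L1: preds {L0,L2}: {L0} ∩ {L0,L1,L2} = {L0}; idom=L0
  L5: preds {L2,L3,L4}: {L0,L1,L2} ∩ {L0,L3} ∩ {L0,L1,L2,L4} = {L0}; idom=L0

DF walk-up:
  L1←L0: walk · to L0
  L1←L2: walk L2→L1 to L0
  L5←L2: walk L2→L1 to L0
  L5←L3: walk L3 to L0
  L5←L4: walk L4→L2→L1 to L0
  DF(L0)=∅
  DF(L1)={L1,L5}
  DF(L2)={L1,L5}
  DF(L3)={L5}
  DF(L4)={L5}
  DF(L5)=∅

DF(L2) = ["L1", "L5"]

Answer: ["L1", "L5"]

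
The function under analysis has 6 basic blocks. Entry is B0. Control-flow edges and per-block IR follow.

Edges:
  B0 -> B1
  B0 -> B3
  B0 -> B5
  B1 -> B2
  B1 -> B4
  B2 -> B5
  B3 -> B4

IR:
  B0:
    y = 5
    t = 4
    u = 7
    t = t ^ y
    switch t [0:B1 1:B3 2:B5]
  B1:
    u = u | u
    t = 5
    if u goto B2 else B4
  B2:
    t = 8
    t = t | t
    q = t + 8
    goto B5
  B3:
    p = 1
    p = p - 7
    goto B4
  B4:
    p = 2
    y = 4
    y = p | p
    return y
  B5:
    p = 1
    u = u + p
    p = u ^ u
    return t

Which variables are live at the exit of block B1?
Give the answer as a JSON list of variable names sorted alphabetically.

Answer: ["u"]

Analysis:
Per-block:
  B0: {t,u,y} / ∅
  B1: {t,u} / {u}
  B2: {q,t} / ∅
  B3: {p} / ∅
  B4: {p,y} / ∅
  B5: {p,u} / {t,u}

Liveness:
  live B0: ∅→{t,u}
  live B1: {u}→{u}
  live B2: {u}→{t,u}
  live B3: ∅→∅
  live B4: ∅→∅
  live B5: {t,u}→∅

live-out(B1) = ["u"]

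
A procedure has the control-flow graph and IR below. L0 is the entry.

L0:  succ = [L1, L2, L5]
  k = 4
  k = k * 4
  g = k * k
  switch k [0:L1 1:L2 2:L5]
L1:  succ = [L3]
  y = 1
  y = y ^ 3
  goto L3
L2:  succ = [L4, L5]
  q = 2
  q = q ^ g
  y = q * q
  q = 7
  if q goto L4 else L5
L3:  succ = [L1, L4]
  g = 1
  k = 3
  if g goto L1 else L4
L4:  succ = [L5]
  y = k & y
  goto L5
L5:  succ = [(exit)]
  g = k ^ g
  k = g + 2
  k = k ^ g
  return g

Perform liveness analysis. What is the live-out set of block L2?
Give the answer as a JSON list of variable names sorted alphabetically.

Answer: ["g", "k", "y"]

Working:
Per-block:
  L0: {g,k} / ∅
  L1: {y} / ∅
  L2: {q,y} / {g}
  L3: {g,k} / ∅
  L4: {y} / {k,y}
  L5: {g,k} / {g,k}

Backward fixpoint:
  L0: in=∅ out={g,k}
  L1: in=∅ out={y}
  L2: in={g,k} out={g,k,y}
  L3: in={y} out={g,k,y}
  L4: in={g,k,y} out={g,k}
  L5: in={g,k} out=∅

live-out(L2) = ["g", "k", "y"]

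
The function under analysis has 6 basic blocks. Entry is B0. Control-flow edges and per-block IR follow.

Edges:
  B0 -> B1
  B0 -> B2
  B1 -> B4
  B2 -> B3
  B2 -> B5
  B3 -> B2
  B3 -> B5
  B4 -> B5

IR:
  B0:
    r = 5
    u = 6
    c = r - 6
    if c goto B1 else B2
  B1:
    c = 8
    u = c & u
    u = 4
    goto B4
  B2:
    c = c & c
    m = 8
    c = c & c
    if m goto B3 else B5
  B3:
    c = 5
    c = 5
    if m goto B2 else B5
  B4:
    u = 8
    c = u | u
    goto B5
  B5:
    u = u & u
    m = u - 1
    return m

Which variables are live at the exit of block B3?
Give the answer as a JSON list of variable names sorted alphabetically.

Answer: ["c", "u"]

Derivation:
def/use:
  B0: def={c,r,u} ue=∅
  B1: def={c,u} ue={u}
  B2: def={c,m} ue={c}
  B3: def={c} ue={m}
  B4: def={c,u} ue=∅
  B5: def={m,u} ue={u}

Backward fixpoint:
  B0 li=∅ lo={c,u}
  B1 li={u} lo=∅
  B2 li={c,u} lo={m,u}
  B3 li={m,u} lo={c,u}
  B4 li=∅ lo={u}
  B5 li={u} lo=∅

live-out(B3) = ["c", "u"]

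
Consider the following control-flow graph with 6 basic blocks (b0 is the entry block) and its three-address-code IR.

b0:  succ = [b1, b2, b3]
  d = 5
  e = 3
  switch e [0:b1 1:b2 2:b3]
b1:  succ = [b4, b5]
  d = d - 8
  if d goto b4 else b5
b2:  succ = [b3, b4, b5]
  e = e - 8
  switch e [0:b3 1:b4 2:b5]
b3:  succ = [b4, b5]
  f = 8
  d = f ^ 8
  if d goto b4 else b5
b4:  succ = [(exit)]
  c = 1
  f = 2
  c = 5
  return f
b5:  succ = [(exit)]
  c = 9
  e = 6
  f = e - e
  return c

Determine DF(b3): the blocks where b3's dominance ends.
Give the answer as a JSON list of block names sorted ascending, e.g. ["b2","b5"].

idom tree: b1←b0 b2←b0 b3←b0 b4←b0 b5←b0
Join-block Dom:
  b3: preds {b0,b2}: {b0} ∩ {b0,b2} = {b0}; idom=b0
  b4: preds {b1,b2,b3}: {b0,b1} ∩ {b0,b2} ∩ {b0,b3} = {b0}; idom=b0
  b5: preds {b1,b2,b3}: {b0,b1} ∩ {b0,b2} ∩ {b0,b3} = {b0}; idom=b0

DF walk-up:
  join b3 pred b0: · stop@b0
  join b3 pred b2: b2 stop@b0
  join b4 pred b1: b1 stop@b0
  join b4 pred b2: b2 stop@b0
  join b4 pred b3: b3 stop@b0
  join b5 pred b1: b1 stop@b0
  join b5 pred b2: b2 stop@b0
  join b5 pred b3: b3 stop@b0
  b0 → ∅
  b1 → {b4,b5}
  b2 → {b3,b4,b5}
  b3 → {b4,b5}
  b4 → ∅
  b5 → ∅

DF(b3) = ["b4", "b5"]

Answer: ["b4", "b5"]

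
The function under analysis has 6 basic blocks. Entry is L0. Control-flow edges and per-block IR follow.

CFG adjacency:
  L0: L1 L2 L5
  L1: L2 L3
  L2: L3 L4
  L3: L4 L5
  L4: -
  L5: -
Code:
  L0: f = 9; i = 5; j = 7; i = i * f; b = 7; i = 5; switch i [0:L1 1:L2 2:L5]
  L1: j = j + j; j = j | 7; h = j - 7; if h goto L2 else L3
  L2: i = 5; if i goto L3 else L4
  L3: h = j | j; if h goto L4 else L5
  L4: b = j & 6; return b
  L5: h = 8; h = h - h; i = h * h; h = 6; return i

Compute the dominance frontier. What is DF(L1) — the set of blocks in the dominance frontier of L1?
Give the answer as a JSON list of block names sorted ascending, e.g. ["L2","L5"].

Answer: ["L2", "L3"]

Working:
idom tree: L1←L0 L2←L0 L3←L0 L4←L0 L5←L0
Join-block Dom:
  L2: preds {L0,L1}: {L0} ∩ {L0,L1} = {L0}; idom=L0
  L3: preds {L1,L2}: {L0,L1} ∩ {L0,L2} = {L0}; idom=L0
  L4: preds {L2,L3}: {L0,L2} ∩ {L0,L3} = {L0}; idom=L0
  L5: preds {L0,L3}: {L0} ∩ {L0,L3} = {L0}; idom=L0

DF walk-up:
  L2←L0: walk · to L0
  L2←L1: walk L1 to L0
  L3←L1: walk L1 to L0
  L3←L2: walk L2 to L0
  L4←L2: walk L2 to L0
  L4←L3: walk L3 to L0
  L5←L0: walk · to L0
  L5←L3: walk L3 to L0
  L0: DF=∅
  L1: DF={L2,L3}
  L2: DF={L3,L4}
  L3: DF={L4,L5}
  L4: DF=∅
  L5: DF=∅

DF(L1) = ["L2", "L3"]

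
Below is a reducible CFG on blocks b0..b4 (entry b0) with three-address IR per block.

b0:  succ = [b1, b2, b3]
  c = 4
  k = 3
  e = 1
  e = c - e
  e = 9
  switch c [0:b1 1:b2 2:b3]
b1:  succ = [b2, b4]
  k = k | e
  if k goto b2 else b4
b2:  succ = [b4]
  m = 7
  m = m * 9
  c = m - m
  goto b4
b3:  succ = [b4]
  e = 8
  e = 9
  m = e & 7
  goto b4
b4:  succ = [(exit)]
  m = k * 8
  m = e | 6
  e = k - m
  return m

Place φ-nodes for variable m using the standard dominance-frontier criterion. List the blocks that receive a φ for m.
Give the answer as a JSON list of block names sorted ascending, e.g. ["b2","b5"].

Answer: ["b4"]

Analysis:
idom tree: b1←b0 b2←b0 b3←b0 b4←b0
Dom at joins:
  b2: preds {b0,b1}: {b0} ∩ {b0,b1} = {b0}; idom=b0
  b4: preds {b1,b2,b3}: {b0,b1} ∩ {b0,b2} ∩ {b0,b3} = {b0}; idom=b0

DF derivation:
  b2←b0: walk · to b0
  b2←b1: walk b1 to b0
  b4←b1: walk b1 to b0
  b4←b2: walk b2 to b0
  b4←b3: walk b3 to b0
  b0 → ∅
  b1 → {b2,b4}
  b2 → {b4}
  b3 → {b4}
  b4 → ∅

φ for m: defs {b2,b3,b4}
  DF⁺ = {b4}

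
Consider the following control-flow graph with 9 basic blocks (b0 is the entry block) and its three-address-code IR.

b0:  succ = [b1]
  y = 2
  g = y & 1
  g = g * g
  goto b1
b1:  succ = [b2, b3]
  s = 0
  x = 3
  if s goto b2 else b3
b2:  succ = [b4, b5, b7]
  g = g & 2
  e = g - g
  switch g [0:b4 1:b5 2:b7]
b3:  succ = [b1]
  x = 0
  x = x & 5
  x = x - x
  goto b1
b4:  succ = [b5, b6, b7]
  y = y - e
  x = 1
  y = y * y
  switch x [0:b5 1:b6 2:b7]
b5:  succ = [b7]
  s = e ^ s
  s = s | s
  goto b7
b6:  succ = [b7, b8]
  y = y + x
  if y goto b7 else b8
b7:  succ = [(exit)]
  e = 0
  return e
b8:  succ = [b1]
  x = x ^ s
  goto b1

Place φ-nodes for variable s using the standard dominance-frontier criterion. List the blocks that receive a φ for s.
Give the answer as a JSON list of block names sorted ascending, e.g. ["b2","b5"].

idom tree: b1←b0 b2←b1 b3←b1 b4←b2 b5←b2 b6←b4 b7←b2 b8←b6
Dom∩ at merges:
  b1: preds {b0,b3,b8}: {b0} ∩ {b0,b1,b3} ∩ {b0,b1,b2,b4,b6,b8} = {b0}; idom=b0
  b5: preds {b2,b4}: {b0,b1,b2} ∩ {b0,b1,b2,b4} = {b0,b1,b2}; idom=b2
  b7: preds {b2,b4,b5,b6}: {b0,b1,b2} ∩ {b0,b1,b2,b4} ∩ {b0,b1,b2,b5} ∩ {b0,b1,b2,b4,b6} = {b0,b1,b2}; idom=b2

Frontier:
  join b1 pred b0: · stop@b0
  join b1 pred b3: b3→b1 stop@b0
  join b1 pred b8: b8→b6→b4→b2→b1 stop@b0
  join b5 pred b2: · stop@b2
  join b5 pred b4: b4 stop@b2
  join b7 pred b2: · stop@b2
  join b7 pred b4: b4 stop@b2
  join b7 pred b5: b5 stop@b2
  join b7 pred b6: b6→b4 stop@b2
  b0 → ∅
  b1 → {b1}
  b2 → {b1}
  b3 → {b1}
  b4 → {b1,b5,b7}
  b5 → {b7}
  b6 → {b1,b7}
  b7 → ∅
  b8 → {b1}

φ for s: defs {b1,b5}
  DF⁺ = {b1,b7}

Answer: ["b1", "b7"]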